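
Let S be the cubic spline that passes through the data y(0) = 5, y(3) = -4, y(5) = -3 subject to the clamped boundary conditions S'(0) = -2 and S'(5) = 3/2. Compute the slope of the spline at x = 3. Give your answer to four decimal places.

Write M_i for S''(x_i). With h_i = 3, 2 and divided differences Δ_i = -3, 1/2, the continuity of S' gives the tridiagonal system
  3·M_0 + 10·M_1 + 2·M_2 = 6(Δ_1 - Δ_0) = 21
Clamped end conditions give two more equations: 2h_0·M_0 + h_0·M_1 = 6(Δ_0 - S'(0)) = -6 and h_1·M_1 + 2h_1·M_2 = 6(S'(5) - Δ_1) = 6.
Forward elimination and back-substitution give M_0 = -12/5, M_1 = 14/5, M_2 = 1/10.
On [3, 5], S'(x) = b_1 + 2c_1·(x - 3) + 3d_1·(x - 3)² with b_1 = Δ_1 - h_1(2M_1 + M_2)/6 = -7/5, c_1 = M_1/2 = 7/5, d_1 = (M_2 - M_1)/(6h_1) = -9/40. So S'(3) = -7/5.

-1.4000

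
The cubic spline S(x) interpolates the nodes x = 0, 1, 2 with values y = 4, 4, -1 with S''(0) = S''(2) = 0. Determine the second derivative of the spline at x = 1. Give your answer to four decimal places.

-7.5000

With M_i denoting the second derivative at x_i, h_i = 1, 1, and Δ_i = (y_(i+1) − y_i)/h_i = 0, -5:
  1·M_0 + 4·M_1 + 1·M_2 = 6(Δ_1 - Δ_0) = -30
Natural end conditions: M_0 = M_2 = 0.
Forward elimination and back-substitution give M_0 = 0, M_1 = -15/2, M_2 = 0.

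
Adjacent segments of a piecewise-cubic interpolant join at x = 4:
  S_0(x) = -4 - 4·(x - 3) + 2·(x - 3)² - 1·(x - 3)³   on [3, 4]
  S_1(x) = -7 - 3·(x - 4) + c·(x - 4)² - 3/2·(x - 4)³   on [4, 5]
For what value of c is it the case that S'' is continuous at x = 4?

S_0''(x) = 4 - 6·(x - 3), so S_0''(4) = -2. On the right, S_1''(4) = 2c, so c = -1.

-1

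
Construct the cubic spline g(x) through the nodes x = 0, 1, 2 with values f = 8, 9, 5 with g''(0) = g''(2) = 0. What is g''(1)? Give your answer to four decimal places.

Let M_i = g''(x_i). Step sizes h_i = 1, 1; slopes of the chords Δ_i = (y_(i+1) - y_i)/h_i = 1, -4.
  1·M_0 + 4·M_1 + 1·M_2 = 6(Δ_1 - Δ_0) = -30
Natural end conditions: M_0 = M_2 = 0.
Solving the tridiagonal system: M_0 = 0, M_1 = -15/2, M_2 = 0.

-7.5000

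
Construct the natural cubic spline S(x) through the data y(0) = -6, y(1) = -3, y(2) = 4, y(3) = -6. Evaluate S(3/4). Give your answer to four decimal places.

-4.4719

Put M_i = S'' at the i-th knot. Here h = (1, 1, 1) and Δ = (3, 7, -10), so the interior equations h_(i-1)·M_(i-1) + 2(h_(i-1)+h_i)·M_i + h_i·M_(i+1) = 6(Δ_i − Δ_(i-1)) read
  1·M_0 + 4·M_1 + 1·M_2 = 6(Δ_1 - Δ_0) = 24
  1·M_1 + 4·M_2 + 1·M_3 = 6(Δ_2 - Δ_1) = -102
Natural end conditions: M_0 = M_3 = 0.
Forward elimination and back-substitution give M_0 = 0, M_1 = 66/5, M_2 = -144/5, M_3 = 0.
On [0, 1], S(x) = -6 + 4/5·x + 0·x² + 11/5·x³.
With x = 3/4: S(3/4) = -1431/320.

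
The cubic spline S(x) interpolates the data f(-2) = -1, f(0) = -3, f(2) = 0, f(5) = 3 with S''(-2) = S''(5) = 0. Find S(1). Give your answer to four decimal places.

-1.8355

Put σ_i = S'' at the i-th knot. Here h = (2, 2, 3) and Δ = (-1, 3/2, 1), so the interior equations h_(i-1)·σ_(i-1) + 2(h_(i-1)+h_i)·σ_i + h_i·σ_(i+1) = 6(Δ_i − Δ_(i-1)) read
  2·σ_0 + 8·σ_1 + 2·σ_2 = 6(Δ_1 - Δ_0) = 15
  2·σ_1 + 10·σ_2 + 3·σ_3 = 6(Δ_2 - Δ_1) = -3
Natural end conditions: σ_0 = σ_3 = 0.
Hence σ_0 = 0, σ_1 = 39/19, σ_2 = -27/38, σ_3 = 0.
On [0, 2], S(x) = -3 + 7/19·x + 39/38·x² - 35/152·x³.
With x = 1: S(1) = -279/152.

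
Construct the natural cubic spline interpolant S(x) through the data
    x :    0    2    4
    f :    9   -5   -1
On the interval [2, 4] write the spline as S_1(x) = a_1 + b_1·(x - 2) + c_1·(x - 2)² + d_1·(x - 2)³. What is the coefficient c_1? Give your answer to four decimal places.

3.3750

Let σ_i = S''(x_i). Step sizes h_i = 2, 2; slopes of the chords Δ_i = (y_(i+1) - y_i)/h_i = -7, 2.
  2·σ_0 + 8·σ_1 + 2·σ_2 = 6(Δ_1 - Δ_0) = 54
Natural end conditions: σ_0 = σ_2 = 0.
Hence σ_0 = 0, σ_1 = 27/4, σ_2 = 0.
On [2, 4], with S_1(x) = a_1 + b_1·(x - 2) + c_1·(x - 2)² + d_1·(x - 2)³: c_1 = σ_1/2 = 27/8, d_1 = (σ_2 - σ_1)/(6h_1) = -9/16, b_1 = Δ_1 - h_1(2σ_1 + σ_2)/6 = -5/2.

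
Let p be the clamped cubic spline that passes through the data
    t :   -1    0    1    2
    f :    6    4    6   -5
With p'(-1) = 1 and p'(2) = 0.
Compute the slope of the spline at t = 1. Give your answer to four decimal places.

With m_i denoting the second derivative at x_i, h_i = 1, 1, 1, and Δ_i = (y_(i+1) − y_i)/h_i = -2, 2, -11:
  1·m_0 + 4·m_1 + 1·m_2 = 6(Δ_1 - Δ_0) = 24
  1·m_1 + 4·m_2 + 1·m_3 = 6(Δ_2 - Δ_1) = -78
Clamped end conditions give two more equations: 2h_0·m_0 + h_0·m_1 = 6(Δ_0 - p'(-1)) = -18 and h_2·m_2 + 2h_2·m_3 = 6(p'(2) - Δ_2) = 66.
Forward elimination and back-substitution give m_0 = -286/15, m_1 = 302/15, m_2 = -562/15, m_3 = 776/15.
On [1, 2], p'(t) = b_2 + 2c_2·(t - 1) + 3d_2·(t - 1)² with b_2 = Δ_2 - h_2(2m_2 + m_3)/6 = -107/15, c_2 = m_2/2 = -281/15, d_2 = (m_3 - m_2)/(6h_2) = 223/15. So p'(1) = -107/15.

-7.1333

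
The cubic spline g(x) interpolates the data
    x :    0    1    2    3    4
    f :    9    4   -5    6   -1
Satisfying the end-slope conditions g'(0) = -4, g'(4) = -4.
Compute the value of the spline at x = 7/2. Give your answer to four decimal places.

Put m_i = g'' at the i-th knot. Here h = (1, 1, 1, 1) and Δ = (-5, -9, 11, -7), so the interior equations h_(i-1)·m_(i-1) + 2(h_(i-1)+h_i)·m_i + h_i·m_(i+1) = 6(Δ_i − Δ_(i-1)) read
  1·m_0 + 4·m_1 + 1·m_2 = 6(Δ_1 - Δ_0) = -24
  1·m_1 + 4·m_2 + 1·m_3 = 6(Δ_2 - Δ_1) = 120
  1·m_2 + 4·m_3 + 1·m_4 = 6(Δ_3 - Δ_2) = -108
Clamped end conditions give two more equations: 2h_0·m_0 + h_0·m_1 = 6(Δ_0 - g'(0)) = -6 and h_3·m_3 + 2h_3·m_4 = 6(g'(4) - Δ_3) = 18.
Solving the tridiagonal system: m_0 = 93/14, m_1 = -135/7, m_2 = 93/2, m_3 = -327/7, m_4 = 453/14.
On [3, 4], g(x) = 6 + 89/28·(x - 3) - 327/14·(x - 3)² + 369/28·(x - 3)³.
With (x - 3) = 1/2: g(7/2) = 761/224.

3.3973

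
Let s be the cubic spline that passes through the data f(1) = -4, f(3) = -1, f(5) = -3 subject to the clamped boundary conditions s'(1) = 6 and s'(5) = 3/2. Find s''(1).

Put M_i = s'' at the i-th knot. Here h = (2, 2) and Δ = (3/2, -1), so the interior equations h_(i-1)·M_(i-1) + 2(h_(i-1)+h_i)·M_i + h_i·M_(i+1) = 6(Δ_i − Δ_(i-1)) read
  2·M_0 + 8·M_1 + 2·M_2 = 6(Δ_1 - Δ_0) = -15
Clamped end conditions give two more equations: 2h_0·M_0 + h_0·M_1 = 6(Δ_0 - s'(1)) = -27 and h_1·M_1 + 2h_1·M_2 = 6(s'(5) - Δ_1) = 15.
Hence M_0 = -6, M_1 = -3/2, M_2 = 9/2.

-6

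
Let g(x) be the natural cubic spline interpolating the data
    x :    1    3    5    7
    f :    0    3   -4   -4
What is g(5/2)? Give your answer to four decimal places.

3.2781

Let M_i = g''(x_i). Step sizes h_i = 2, 2, 2; slopes of the chords Δ_i = (y_(i+1) - y_i)/h_i = 3/2, -7/2, 0.
  2·M_0 + 8·M_1 + 2·M_2 = 6(Δ_1 - Δ_0) = -30
  2·M_1 + 8·M_2 + 2·M_3 = 6(Δ_2 - Δ_1) = 21
Natural end conditions: M_0 = M_3 = 0.
Solving the tridiagonal system: M_0 = 0, M_1 = -47/10, M_2 = 19/5, M_3 = 0.
On [1, 3], g(x) = 0 + 46/15·(x - 1) + 0·(x - 1)² - 47/120·(x - 1)³.
With (x - 1) = 3/2: g(5/2) = 1049/320.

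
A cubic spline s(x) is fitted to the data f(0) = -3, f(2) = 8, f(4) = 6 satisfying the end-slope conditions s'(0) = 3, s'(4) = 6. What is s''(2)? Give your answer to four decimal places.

-11.2500

Let σ_i = s''(x_i). Step sizes h_i = 2, 2; slopes of the chords Δ_i = (y_(i+1) - y_i)/h_i = 11/2, -1.
  2·σ_0 + 8·σ_1 + 2·σ_2 = 6(Δ_1 - Δ_0) = -39
Clamped end conditions give two more equations: 2h_0·σ_0 + h_0·σ_1 = 6(Δ_0 - s'(0)) = 15 and h_1·σ_1 + 2h_1·σ_2 = 6(s'(4) - Δ_1) = 42.
Solving: σ_0 = 75/8, σ_1 = -45/4, σ_2 = 129/8.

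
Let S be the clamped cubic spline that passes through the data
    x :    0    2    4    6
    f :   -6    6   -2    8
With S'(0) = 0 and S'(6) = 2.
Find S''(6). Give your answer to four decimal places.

Put m_i = S'' at the i-th knot. Here h = (2, 2, 2) and Δ = (6, -4, 5), so the interior equations h_(i-1)·m_(i-1) + 2(h_(i-1)+h_i)·m_i + h_i·m_(i+1) = 6(Δ_i − Δ_(i-1)) read
  2·m_0 + 8·m_1 + 2·m_2 = 6(Δ_1 - Δ_0) = -60
  2·m_1 + 8·m_2 + 2·m_3 = 6(Δ_2 - Δ_1) = 54
Clamped end conditions give two more equations: 2h_0·m_0 + h_0·m_1 = 6(Δ_0 - S'(0)) = 36 and h_2·m_2 + 2h_2·m_3 = 6(S'(6) - Δ_2) = -18.
Forward elimination and back-substitution give m_0 = 247/15, m_1 = -224/15, m_2 = 199/15, m_3 = -167/15.

-11.1333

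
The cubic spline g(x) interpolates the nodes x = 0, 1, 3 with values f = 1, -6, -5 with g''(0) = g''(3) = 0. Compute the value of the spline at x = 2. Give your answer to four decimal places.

Let m_i = g''(x_i). Step sizes h_i = 1, 2; slopes of the chords Δ_i = (y_(i+1) - y_i)/h_i = -7, 1/2.
  1·m_0 + 6·m_1 + 2·m_2 = 6(Δ_1 - Δ_0) = 45
Natural end conditions: m_0 = m_2 = 0.
Hence m_0 = 0, m_1 = 15/2, m_2 = 0.
On [1, 3], g(x) = -6 - 9/2·(x - 1) + 15/4·(x - 1)² - 5/8·(x - 1)³.
With (x - 1) = 1: g(2) = -59/8.

-7.3750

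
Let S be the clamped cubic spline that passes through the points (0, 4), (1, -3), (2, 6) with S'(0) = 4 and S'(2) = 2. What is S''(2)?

Write σ_i for S''(x_i). With h_i = 1, 1 and divided differences Δ_i = -7, 9, the continuity of S' gives the tridiagonal system
  1·σ_0 + 4·σ_1 + 1·σ_2 = 6(Δ_1 - Δ_0) = 96
Clamped end conditions give two more equations: 2h_0·σ_0 + h_0·σ_1 = 6(Δ_0 - S'(0)) = -66 and h_1·σ_1 + 2h_1·σ_2 = 6(S'(2) - Δ_1) = -42.
Solving the tridiagonal system: σ_0 = -58, σ_1 = 50, σ_2 = -46.

-46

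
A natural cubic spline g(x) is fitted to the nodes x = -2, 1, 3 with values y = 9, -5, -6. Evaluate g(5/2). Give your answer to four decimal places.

-6.1406

With M_i denoting the second derivative at x_i, h_i = 3, 2, and Δ_i = (y_(i+1) − y_i)/h_i = -14/3, -1/2:
  3·M_0 + 10·M_1 + 2·M_2 = 6(Δ_1 - Δ_0) = 25
Natural end conditions: M_0 = M_2 = 0.
Solving: M_0 = 0, M_1 = 5/2, M_2 = 0.
On [1, 3], g(x) = -5 - 13/6·(x - 1) + 5/4·(x - 1)² - 5/24·(x - 1)³.
With (x - 1) = 3/2: g(5/2) = -393/64.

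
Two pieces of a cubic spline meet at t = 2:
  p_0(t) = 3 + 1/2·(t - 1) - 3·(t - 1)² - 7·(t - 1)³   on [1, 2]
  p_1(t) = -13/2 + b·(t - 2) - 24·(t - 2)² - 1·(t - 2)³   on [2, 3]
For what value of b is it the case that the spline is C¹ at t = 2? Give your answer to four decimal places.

-26.5000

p_0'(t) = 1/2 - 6·(t - 1) - 21·(t - 1)², so p_0'(2) = -53/2. On the right, p_1'(2) = b, so b = -53/2.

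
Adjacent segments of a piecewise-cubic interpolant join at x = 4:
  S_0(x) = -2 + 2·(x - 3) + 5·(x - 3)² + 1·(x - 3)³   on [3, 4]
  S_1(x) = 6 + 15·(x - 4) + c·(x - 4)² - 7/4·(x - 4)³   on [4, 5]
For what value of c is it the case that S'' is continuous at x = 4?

S_0''(x) = 10 + 6·(x - 3), so S_0''(4) = 16. On the right, S_1''(4) = 2c, so c = 8.

8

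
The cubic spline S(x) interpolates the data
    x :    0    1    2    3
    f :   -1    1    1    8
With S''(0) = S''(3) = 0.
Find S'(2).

3

Put M_i = S'' at the i-th knot. Here h = (1, 1, 1) and Δ = (2, 0, 7), so the interior equations h_(i-1)·M_(i-1) + 2(h_(i-1)+h_i)·M_i + h_i·M_(i+1) = 6(Δ_i − Δ_(i-1)) read
  1·M_0 + 4·M_1 + 1·M_2 = 6(Δ_1 - Δ_0) = -12
  1·M_1 + 4·M_2 + 1·M_3 = 6(Δ_2 - Δ_1) = 42
Natural end conditions: M_0 = M_3 = 0.
Solving the tridiagonal system: M_0 = 0, M_1 = -6, M_2 = 12, M_3 = 0.
On [2, 3], S'(x) = b_2 + 2c_2·(x - 2) + 3d_2·(x - 2)² with b_2 = Δ_2 - h_2(2M_2 + M_3)/6 = 3, c_2 = M_2/2 = 6, d_2 = (M_3 - M_2)/(6h_2) = -2. So S'(2) = 3.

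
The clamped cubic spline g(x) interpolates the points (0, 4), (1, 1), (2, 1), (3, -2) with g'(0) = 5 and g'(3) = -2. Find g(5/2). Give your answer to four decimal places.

Write M_i for g''(x_i). With h_i = 1, 1, 1 and divided differences Δ_i = -3, 0, -3, the continuity of g' gives the tridiagonal system
  1·M_0 + 4·M_1 + 1·M_2 = 6(Δ_1 - Δ_0) = 18
  1·M_1 + 4·M_2 + 1·M_3 = 6(Δ_2 - Δ_1) = -18
Clamped end conditions give two more equations: 2h_0·M_0 + h_0·M_1 = 6(Δ_0 - g'(0)) = -48 and h_2·M_2 + 2h_2·M_3 = 6(g'(3) - Δ_2) = 6.
Solving the tridiagonal system: M_0 = -472/15, M_1 = 224/15, M_2 = -154/15, M_3 = 122/15.
On [2, 3], g(x) = 1 - 14/15·(x - 2) - 77/15·(x - 2)² + 46/15·(x - 2)³.
With (x - 2) = 1/2: g(5/2) = -11/30.

-0.3667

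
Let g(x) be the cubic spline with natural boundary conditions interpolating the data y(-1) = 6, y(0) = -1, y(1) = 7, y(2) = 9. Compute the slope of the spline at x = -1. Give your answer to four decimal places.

Let σ_i = g''(x_i). Step sizes h_i = 1, 1, 1; slopes of the chords Δ_i = (y_(i+1) - y_i)/h_i = -7, 8, 2.
  1·σ_0 + 4·σ_1 + 1·σ_2 = 6(Δ_1 - Δ_0) = 90
  1·σ_1 + 4·σ_2 + 1·σ_3 = 6(Δ_2 - Δ_1) = -36
Natural end conditions: σ_0 = σ_3 = 0.
Solving: σ_0 = 0, σ_1 = 132/5, σ_2 = -78/5, σ_3 = 0.
On [-1, 0], g'(x) = b_0 + 2c_0·(x + 1) + 3d_0·(x + 1)² with b_0 = Δ_0 - h_0(2σ_0 + σ_1)/6 = -57/5, c_0 = σ_0/2 = 0, d_0 = (σ_1 - σ_0)/(6h_0) = 22/5. So g'(-1) = -57/5.

-11.4000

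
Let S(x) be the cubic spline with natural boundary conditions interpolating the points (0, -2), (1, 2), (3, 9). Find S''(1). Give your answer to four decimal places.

-0.5000

With m_i denoting the second derivative at x_i, h_i = 1, 2, and Δ_i = (y_(i+1) − y_i)/h_i = 4, 7/2:
  1·m_0 + 6·m_1 + 2·m_2 = 6(Δ_1 - Δ_0) = -3
Natural end conditions: m_0 = m_2 = 0.
Solving: m_0 = 0, m_1 = -1/2, m_2 = 0.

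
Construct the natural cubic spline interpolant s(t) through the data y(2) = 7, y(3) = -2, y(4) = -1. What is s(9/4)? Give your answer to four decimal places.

Put M_i = s'' at the i-th knot. Here h = (1, 1) and Δ = (-9, 1), so the interior equations h_(i-1)·M_(i-1) + 2(h_(i-1)+h_i)·M_i + h_i·M_(i+1) = 6(Δ_i − Δ_(i-1)) read
  1·M_0 + 4·M_1 + 1·M_2 = 6(Δ_1 - Δ_0) = 60
Natural end conditions: M_0 = M_2 = 0.
Forward elimination and back-substitution give M_0 = 0, M_1 = 15, M_2 = 0.
On [2, 3], s(t) = 7 - 23/2·(t - 2) + 0·(t - 2)² + 5/2·(t - 2)³.
With (t - 2) = 1/4: s(9/4) = 533/128.

4.1641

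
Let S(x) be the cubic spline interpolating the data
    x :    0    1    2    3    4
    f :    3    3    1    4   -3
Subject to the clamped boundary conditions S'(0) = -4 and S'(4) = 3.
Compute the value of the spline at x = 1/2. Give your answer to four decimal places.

With M_i denoting the second derivative at x_i, h_i = 1, 1, 1, 1, and Δ_i = (y_(i+1) − y_i)/h_i = 0, -2, 3, -7:
  1·M_0 + 4·M_1 + 1·M_2 = 6(Δ_1 - Δ_0) = -12
  1·M_1 + 4·M_2 + 1·M_3 = 6(Δ_2 - Δ_1) = 30
  1·M_2 + 4·M_3 + 1·M_4 = 6(Δ_3 - Δ_2) = -60
Clamped end conditions give two more equations: 2h_0·M_0 + h_0·M_1 = 6(Δ_0 - S'(0)) = 24 and h_3·M_3 + 2h_3·M_4 = 6(S'(4) - Δ_3) = 60.
Solving the tridiagonal system: M_0 = 505/28, M_1 = -169/14, M_2 = 73/4, M_3 = -433/14, M_4 = 1273/28.
On [0, 1], S(x) = 3 - 4·x + 505/56·x² - 281/56·x³.
With x = 1/2: S(1/2) = 1177/448.

2.6272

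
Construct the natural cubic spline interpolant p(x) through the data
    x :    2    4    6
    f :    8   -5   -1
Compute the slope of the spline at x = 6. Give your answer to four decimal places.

Let σ_i = p''(x_i). Step sizes h_i = 2, 2; slopes of the chords Δ_i = (y_(i+1) - y_i)/h_i = -13/2, 2.
  2·σ_0 + 8·σ_1 + 2·σ_2 = 6(Δ_1 - Δ_0) = 51
Natural end conditions: σ_0 = σ_2 = 0.
Forward elimination and back-substitution give σ_0 = 0, σ_1 = 51/8, σ_2 = 0.
On [4, 6], p'(x) = b_1 + 2c_1·(x - 4) + 3d_1·(x - 4)² with b_1 = Δ_1 - h_1(2σ_1 + σ_2)/6 = -9/4, c_1 = σ_1/2 = 51/16, d_1 = (σ_2 - σ_1)/(6h_1) = -17/32. So p'(6) = 33/8.

4.1250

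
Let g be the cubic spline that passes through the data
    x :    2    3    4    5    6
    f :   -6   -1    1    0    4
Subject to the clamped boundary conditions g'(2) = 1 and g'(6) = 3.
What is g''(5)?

11

With m_i denoting the second derivative at x_i, h_i = 1, 1, 1, 1, and Δ_i = (y_(i+1) − y_i)/h_i = 5, 2, -1, 4:
  1·m_0 + 4·m_1 + 1·m_2 = 6(Δ_1 - Δ_0) = -18
  1·m_1 + 4·m_2 + 1·m_3 = 6(Δ_2 - Δ_1) = -18
  1·m_2 + 4·m_3 + 1·m_4 = 6(Δ_3 - Δ_2) = 30
Clamped end conditions give two more equations: 2h_0·m_0 + h_0·m_1 = 6(Δ_0 - g'(2)) = 24 and h_3·m_3 + 2h_3·m_4 = 6(g'(6) - Δ_3) = -6.
Solving the tridiagonal system: m_0 = 31/2, m_1 = -7, m_2 = -11/2, m_3 = 11, m_4 = -17/2.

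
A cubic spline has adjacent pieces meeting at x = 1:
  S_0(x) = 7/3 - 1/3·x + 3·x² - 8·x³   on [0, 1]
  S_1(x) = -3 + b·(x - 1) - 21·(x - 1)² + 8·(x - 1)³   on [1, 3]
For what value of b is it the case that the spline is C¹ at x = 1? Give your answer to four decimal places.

-18.3333

S_0'(x) = -1/3 + 6·x - 24·x², so S_0'(1) = -55/3. On the right, S_1'(1) = b, so b = -55/3.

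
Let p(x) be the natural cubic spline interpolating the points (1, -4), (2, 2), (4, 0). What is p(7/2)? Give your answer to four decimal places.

Put M_i = p'' at the i-th knot. Here h = (1, 2) and Δ = (6, -1), so the interior equations h_(i-1)·M_(i-1) + 2(h_(i-1)+h_i)·M_i + h_i·M_(i+1) = 6(Δ_i − Δ_(i-1)) read
  1·M_0 + 6·M_1 + 2·M_2 = 6(Δ_1 - Δ_0) = -42
Natural end conditions: M_0 = M_2 = 0.
Solving the tridiagonal system: M_0 = 0, M_1 = -7, M_2 = 0.
On [2, 4], p(x) = 2 + 11/3·(x - 2) - 7/2·(x - 2)² + 7/12·(x - 2)³.
With (x - 2) = 3/2: p(7/2) = 51/32.

1.5938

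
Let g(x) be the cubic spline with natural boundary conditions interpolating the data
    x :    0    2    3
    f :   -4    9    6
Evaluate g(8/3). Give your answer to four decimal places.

With M_i denoting the second derivative at x_i, h_i = 2, 1, and Δ_i = (y_(i+1) − y_i)/h_i = 13/2, -3:
  2·M_0 + 6·M_1 + 1·M_2 = 6(Δ_1 - Δ_0) = -57
Natural end conditions: M_0 = M_2 = 0.
Solving the tridiagonal system: M_0 = 0, M_1 = -19/2, M_2 = 0.
On [2, 3], g(x) = 9 + 1/6·(x - 2) - 19/4·(x - 2)² + 19/12·(x - 2)³.
With (x - 2) = 2/3: g(8/3) = 605/81.

7.4691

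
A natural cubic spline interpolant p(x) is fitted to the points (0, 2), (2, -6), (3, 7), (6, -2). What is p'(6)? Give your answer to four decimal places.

-10.2128

With m_i denoting the second derivative at x_i, h_i = 2, 1, 3, and Δ_i = (y_(i+1) − y_i)/h_i = -4, 13, -3:
  2·m_0 + 6·m_1 + 1·m_2 = 6(Δ_1 - Δ_0) = 102
  1·m_1 + 8·m_2 + 3·m_3 = 6(Δ_2 - Δ_1) = -96
Natural end conditions: m_0 = m_3 = 0.
Hence m_0 = 0, m_1 = 912/47, m_2 = -678/47, m_3 = 0.
On [3, 6], p'(x) = b_2 + 2c_2·(x - 3) + 3d_2·(x - 3)² with b_2 = Δ_2 - h_2(2m_2 + m_3)/6 = 537/47, c_2 = m_2/2 = -339/47, d_2 = (m_3 - m_2)/(6h_2) = 113/141. So p'(6) = -480/47.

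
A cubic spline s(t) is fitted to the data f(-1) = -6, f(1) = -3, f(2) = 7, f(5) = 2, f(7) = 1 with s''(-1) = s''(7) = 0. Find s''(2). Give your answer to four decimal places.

Put M_i = s'' at the i-th knot. Here h = (2, 1, 3, 2) and Δ = (3/2, 10, -5/3, -1/2), so the interior equations h_(i-1)·M_(i-1) + 2(h_(i-1)+h_i)·M_i + h_i·M_(i+1) = 6(Δ_i − Δ_(i-1)) read
  2·M_0 + 6·M_1 + 1·M_2 = 6(Δ_1 - Δ_0) = 51
  1·M_1 + 8·M_2 + 3·M_3 = 6(Δ_2 - Δ_1) = -70
  3·M_2 + 10·M_3 + 2·M_4 = 6(Δ_3 - Δ_2) = 7
Natural end conditions: M_0 = M_4 = 0.
Solving the tridiagonal system: M_0 = 0, M_1 = 167/16, M_2 = -93/8, M_3 = 67/16, M_4 = 0.

-11.6250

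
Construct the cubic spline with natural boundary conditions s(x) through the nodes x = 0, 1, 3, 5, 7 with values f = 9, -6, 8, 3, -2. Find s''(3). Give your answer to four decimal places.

Put σ_i = s'' at the i-th knot. Here h = (1, 2, 2, 2) and Δ = (-15, 7, -5/2, -5/2), so the interior equations h_(i-1)·σ_(i-1) + 2(h_(i-1)+h_i)·σ_i + h_i·σ_(i+1) = 6(Δ_i − Δ_(i-1)) read
  1·σ_0 + 6·σ_1 + 2·σ_2 = 6(Δ_1 - Δ_0) = 132
  2·σ_1 + 8·σ_2 + 2·σ_3 = 6(Δ_2 - Δ_1) = -57
  2·σ_2 + 8·σ_3 + 2·σ_4 = 6(Δ_3 - Δ_2) = 0
Natural end conditions: σ_0 = σ_4 = 0.
Solving: σ_0 = 0, σ_1 = 1104/41, σ_2 = -606/41, σ_3 = 303/82, σ_4 = 0.

-14.7805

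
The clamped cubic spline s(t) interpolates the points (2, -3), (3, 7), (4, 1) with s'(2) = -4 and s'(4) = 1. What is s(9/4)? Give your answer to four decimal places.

Let σ_i = s''(x_i). Step sizes h_i = 1, 1; slopes of the chords Δ_i = (y_(i+1) - y_i)/h_i = 10, -6.
  1·σ_0 + 4·σ_1 + 1·σ_2 = 6(Δ_1 - Δ_0) = -96
Clamped end conditions give two more equations: 2h_0·σ_0 + h_0·σ_1 = 6(Δ_0 - s'(2)) = 84 and h_1·σ_1 + 2h_1·σ_2 = 6(s'(4) - Δ_1) = 42.
Forward elimination and back-substitution give σ_0 = 137/2, σ_1 = -53, σ_2 = 95/2.
On [2, 3], s(t) = -3 - 4·(t - 2) + 137/4·(t - 2)² - 81/4·(t - 2)³.
With (t - 2) = 1/4: s(9/4) = -557/256.

-2.1758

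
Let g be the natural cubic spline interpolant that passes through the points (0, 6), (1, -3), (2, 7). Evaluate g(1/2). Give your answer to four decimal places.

-0.2813

Let M_i = g''(x_i). Step sizes h_i = 1, 1; slopes of the chords Δ_i = (y_(i+1) - y_i)/h_i = -9, 10.
  1·M_0 + 4·M_1 + 1·M_2 = 6(Δ_1 - Δ_0) = 114
Natural end conditions: M_0 = M_2 = 0.
Forward elimination and back-substitution give M_0 = 0, M_1 = 57/2, M_2 = 0.
On [0, 1], g(x) = 6 - 55/4·x + 0·x² + 19/4·x³.
With x = 1/2: g(1/2) = -9/32.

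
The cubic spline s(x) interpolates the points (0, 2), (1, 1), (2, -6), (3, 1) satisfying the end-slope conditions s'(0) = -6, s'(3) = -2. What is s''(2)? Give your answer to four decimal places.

39.0667

Let m_i = s''(x_i). Step sizes h_i = 1, 1, 1; slopes of the chords Δ_i = (y_(i+1) - y_i)/h_i = -1, -7, 7.
  1·m_0 + 4·m_1 + 1·m_2 = 6(Δ_1 - Δ_0) = -36
  1·m_1 + 4·m_2 + 1·m_3 = 6(Δ_2 - Δ_1) = 84
Clamped end conditions give two more equations: 2h_0·m_0 + h_0·m_1 = 6(Δ_0 - s'(0)) = 30 and h_2·m_2 + 2h_2·m_3 = 6(s'(3) - Δ_2) = -54.
Solving: m_0 = 418/15, m_1 = -386/15, m_2 = 586/15, m_3 = -698/15.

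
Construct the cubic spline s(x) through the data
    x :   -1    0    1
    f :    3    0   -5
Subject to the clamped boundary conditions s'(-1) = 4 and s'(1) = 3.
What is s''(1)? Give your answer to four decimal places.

26.5000

Write M_i for s''(x_i). With h_i = 1, 1 and divided differences Δ_i = -3, -5, the continuity of s' gives the tridiagonal system
  1·M_0 + 4·M_1 + 1·M_2 = 6(Δ_1 - Δ_0) = -12
Clamped end conditions give two more equations: 2h_0·M_0 + h_0·M_1 = 6(Δ_0 - s'(-1)) = -42 and h_1·M_1 + 2h_1·M_2 = 6(s'(1) - Δ_1) = 48.
Solving: M_0 = -37/2, M_1 = -5, M_2 = 53/2.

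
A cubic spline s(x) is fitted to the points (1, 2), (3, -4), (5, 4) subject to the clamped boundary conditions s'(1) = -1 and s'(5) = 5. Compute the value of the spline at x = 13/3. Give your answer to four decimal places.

With σ_i denoting the second derivative at x_i, h_i = 2, 2, and Δ_i = (y_(i+1) − y_i)/h_i = -3, 4:
  2·σ_0 + 8·σ_1 + 2·σ_2 = 6(Δ_1 - Δ_0) = 42
Clamped end conditions give two more equations: 2h_0·σ_0 + h_0·σ_1 = 6(Δ_0 - s'(1)) = -12 and h_1·σ_1 + 2h_1·σ_2 = 6(s'(5) - Δ_1) = 6.
Forward elimination and back-substitution give σ_0 = -27/4, σ_1 = 15/2, σ_2 = -9/4.
On [3, 5], s(x) = -4 - 1/4·(x - 3) + 15/4·(x - 3)² - 13/16·(x - 3)³.
With (x - 3) = 4/3: s(13/3) = 11/27.

0.4074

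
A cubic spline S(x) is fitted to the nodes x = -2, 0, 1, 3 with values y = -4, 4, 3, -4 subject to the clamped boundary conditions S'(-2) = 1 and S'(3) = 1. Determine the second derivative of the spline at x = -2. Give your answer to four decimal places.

7.9688

Put M_i = S'' at the i-th knot. Here h = (2, 1, 2) and Δ = (4, -1, -7/2), so the interior equations h_(i-1)·M_(i-1) + 2(h_(i-1)+h_i)·M_i + h_i·M_(i+1) = 6(Δ_i − Δ_(i-1)) read
  2·M_0 + 6·M_1 + 1·M_2 = 6(Δ_1 - Δ_0) = -30
  1·M_1 + 6·M_2 + 2·M_3 = 6(Δ_2 - Δ_1) = -15
Clamped end conditions give two more equations: 2h_0·M_0 + h_0·M_1 = 6(Δ_0 - S'(-2)) = 18 and h_2·M_2 + 2h_2·M_3 = 6(S'(3) - Δ_2) = 27.
Solving the tridiagonal system: M_0 = 255/32, M_1 = -111/16, M_2 = -69/16, M_3 = 285/32.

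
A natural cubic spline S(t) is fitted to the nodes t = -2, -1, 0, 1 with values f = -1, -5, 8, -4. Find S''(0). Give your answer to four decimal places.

-46.8000

Put M_i = S'' at the i-th knot. Here h = (1, 1, 1) and Δ = (-4, 13, -12), so the interior equations h_(i-1)·M_(i-1) + 2(h_(i-1)+h_i)·M_i + h_i·M_(i+1) = 6(Δ_i − Δ_(i-1)) read
  1·M_0 + 4·M_1 + 1·M_2 = 6(Δ_1 - Δ_0) = 102
  1·M_1 + 4·M_2 + 1·M_3 = 6(Δ_2 - Δ_1) = -150
Natural end conditions: M_0 = M_3 = 0.
Hence M_0 = 0, M_1 = 186/5, M_2 = -234/5, M_3 = 0.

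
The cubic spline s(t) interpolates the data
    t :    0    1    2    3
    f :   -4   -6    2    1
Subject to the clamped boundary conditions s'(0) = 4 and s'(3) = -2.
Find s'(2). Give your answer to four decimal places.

5.2000

Let M_i = s''(x_i). Step sizes h_i = 1, 1, 1; slopes of the chords Δ_i = (y_(i+1) - y_i)/h_i = -2, 8, -1.
  1·M_0 + 4·M_1 + 1·M_2 = 6(Δ_1 - Δ_0) = 60
  1·M_1 + 4·M_2 + 1·M_3 = 6(Δ_2 - Δ_1) = -54
Clamped end conditions give two more equations: 2h_0·M_0 + h_0·M_1 = 6(Δ_0 - s'(0)) = -36 and h_2·M_2 + 2h_2·M_3 = 6(s'(3) - Δ_2) = -6.
Forward elimination and back-substitution give M_0 = -162/5, M_1 = 144/5, M_2 = -114/5, M_3 = 42/5.
On [2, 3], s'(t) = b_2 + 2c_2·(t - 2) + 3d_2·(t - 2)² with b_2 = Δ_2 - h_2(2M_2 + M_3)/6 = 26/5, c_2 = M_2/2 = -57/5, d_2 = (M_3 - M_2)/(6h_2) = 26/5. So s'(2) = 26/5.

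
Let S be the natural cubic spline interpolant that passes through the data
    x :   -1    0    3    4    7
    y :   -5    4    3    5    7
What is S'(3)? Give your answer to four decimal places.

0.5000

Write M_i for S''(x_i). With h_i = 1, 3, 1, 3 and divided differences Δ_i = 9, -1/3, 2, 2/3, the continuity of S' gives the tridiagonal system
  1·M_0 + 8·M_1 + 3·M_2 = 6(Δ_1 - Δ_0) = -56
  3·M_1 + 8·M_2 + 1·M_3 = 6(Δ_2 - Δ_1) = 14
  1·M_2 + 8·M_3 + 3·M_4 = 6(Δ_3 - Δ_2) = -8
Natural end conditions: M_0 = M_4 = 0.
Solving: M_0 = 0, M_1 = -9, M_2 = 16/3, M_3 = -5/3, M_4 = 0.
On [3, 4], S'(x) = b_2 + 2c_2·(x - 3) + 3d_2·(x - 3)² with b_2 = Δ_2 - h_2(2M_2 + M_3)/6 = 1/2, c_2 = M_2/2 = 8/3, d_2 = (M_3 - M_2)/(6h_2) = -7/6. So S'(3) = 1/2.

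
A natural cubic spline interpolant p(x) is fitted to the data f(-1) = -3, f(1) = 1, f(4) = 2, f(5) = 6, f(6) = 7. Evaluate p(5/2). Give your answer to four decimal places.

0.3668

With M_i denoting the second derivative at x_i, h_i = 2, 3, 1, 1, and Δ_i = (y_(i+1) − y_i)/h_i = 2, 1/3, 4, 1:
  2·M_0 + 10·M_1 + 3·M_2 = 6(Δ_1 - Δ_0) = -10
  3·M_1 + 8·M_2 + 1·M_3 = 6(Δ_2 - Δ_1) = 22
  1·M_2 + 4·M_3 + 1·M_4 = 6(Δ_3 - Δ_2) = -18
Natural end conditions: M_0 = M_4 = 0.
Solving the tridiagonal system: M_0 = 0, M_1 = -314/137, M_2 = 590/137, M_3 = -764/137, M_4 = 0.
On [1, 4], p(x) = 1 + 194/411·(x - 1) - 157/137·(x - 1)² + 452/1233·(x - 1)³.
With (x - 1) = 3/2: p(5/2) = 201/548.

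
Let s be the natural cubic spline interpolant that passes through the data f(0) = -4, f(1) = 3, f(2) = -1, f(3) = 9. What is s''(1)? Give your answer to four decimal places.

-23.2000

Put m_i = s'' at the i-th knot. Here h = (1, 1, 1) and Δ = (7, -4, 10), so the interior equations h_(i-1)·m_(i-1) + 2(h_(i-1)+h_i)·m_i + h_i·m_(i+1) = 6(Δ_i − Δ_(i-1)) read
  1·m_0 + 4·m_1 + 1·m_2 = 6(Δ_1 - Δ_0) = -66
  1·m_1 + 4·m_2 + 1·m_3 = 6(Δ_2 - Δ_1) = 84
Natural end conditions: m_0 = m_3 = 0.
Forward elimination and back-substitution give m_0 = 0, m_1 = -116/5, m_2 = 134/5, m_3 = 0.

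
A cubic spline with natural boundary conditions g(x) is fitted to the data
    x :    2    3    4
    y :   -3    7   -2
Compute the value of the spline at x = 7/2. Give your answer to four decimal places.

Write M_i for g''(x_i). With h_i = 1, 1 and divided differences Δ_i = 10, -9, the continuity of g' gives the tridiagonal system
  1·M_0 + 4·M_1 + 1·M_2 = 6(Δ_1 - Δ_0) = -114
Natural end conditions: M_0 = M_2 = 0.
Hence M_0 = 0, M_1 = -57/2, M_2 = 0.
On [3, 4], g(x) = 7 + 1/2·(x - 3) - 57/4·(x - 3)² + 19/4·(x - 3)³.
With (x - 3) = 1/2: g(7/2) = 137/32.

4.2813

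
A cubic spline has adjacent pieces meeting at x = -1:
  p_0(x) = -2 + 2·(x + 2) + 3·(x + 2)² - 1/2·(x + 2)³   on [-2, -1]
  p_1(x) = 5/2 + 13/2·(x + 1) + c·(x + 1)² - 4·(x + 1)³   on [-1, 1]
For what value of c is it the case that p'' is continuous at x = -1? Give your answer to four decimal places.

p_0''(x) = 6 - 3·(x + 2), so p_0''(-1) = 3. On the right, p_1''(-1) = 2c, so c = 3/2.

1.5000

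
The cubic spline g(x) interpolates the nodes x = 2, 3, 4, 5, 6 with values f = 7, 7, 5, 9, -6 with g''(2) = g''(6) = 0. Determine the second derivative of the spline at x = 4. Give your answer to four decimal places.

Put M_i = g'' at the i-th knot. Here h = (1, 1, 1, 1) and Δ = (0, -2, 4, -15), so the interior equations h_(i-1)·M_(i-1) + 2(h_(i-1)+h_i)·M_i + h_i·M_(i+1) = 6(Δ_i − Δ_(i-1)) read
  1·M_0 + 4·M_1 + 1·M_2 = 6(Δ_1 - Δ_0) = -12
  1·M_1 + 4·M_2 + 1·M_3 = 6(Δ_2 - Δ_1) = 36
  1·M_2 + 4·M_3 + 1·M_4 = 6(Δ_3 - Δ_2) = -114
Natural end conditions: M_0 = M_4 = 0.
Solving the tridiagonal system: M_0 = 0, M_1 = -219/28, M_2 = 135/7, M_3 = -933/28, M_4 = 0.

19.2857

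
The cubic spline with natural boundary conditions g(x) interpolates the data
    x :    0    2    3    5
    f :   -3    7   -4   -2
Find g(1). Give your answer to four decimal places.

6.6286

Put σ_i = g'' at the i-th knot. Here h = (2, 1, 2) and Δ = (5, -11, 1), so the interior equations h_(i-1)·σ_(i-1) + 2(h_(i-1)+h_i)·σ_i + h_i·σ_(i+1) = 6(Δ_i − Δ_(i-1)) read
  2·σ_0 + 6·σ_1 + 1·σ_2 = 6(Δ_1 - Δ_0) = -96
  1·σ_1 + 6·σ_2 + 2·σ_3 = 6(Δ_2 - Δ_1) = 72
Natural end conditions: σ_0 = σ_3 = 0.
Solving the tridiagonal system: σ_0 = 0, σ_1 = -648/35, σ_2 = 528/35, σ_3 = 0.
On [0, 2], g(x) = -3 + 391/35·x + 0·x² - 54/35·x³.
With x = 1: g(1) = 232/35.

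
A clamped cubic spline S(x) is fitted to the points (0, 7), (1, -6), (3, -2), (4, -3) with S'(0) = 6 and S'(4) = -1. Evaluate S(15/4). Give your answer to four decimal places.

-2.5746

Write m_i for S''(x_i). With h_i = 1, 2, 1 and divided differences Δ_i = -13, 2, -1, the continuity of S' gives the tridiagonal system
  1·m_0 + 6·m_1 + 2·m_2 = 6(Δ_1 - Δ_0) = 90
  2·m_1 + 6·m_2 + 1·m_3 = 6(Δ_2 - Δ_1) = -18
Clamped end conditions give two more equations: 2h_0·m_0 + h_0·m_1 = 6(Δ_0 - S'(0)) = -114 and h_2·m_2 + 2h_2·m_3 = 6(S'(4) - Δ_2) = 0.
Solving the tridiagonal system: m_0 = -2558/35, m_1 = 1126/35, m_2 = -524/35, m_3 = 262/35.
On [3, 4], S(x) = -2 + 96/35·(x - 3) - 262/35·(x - 3)² + 131/35·(x - 3)³.
With (x - 3) = 3/4: S(15/4) = -5767/2240.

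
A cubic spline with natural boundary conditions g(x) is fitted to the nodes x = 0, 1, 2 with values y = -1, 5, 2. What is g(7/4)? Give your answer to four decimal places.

Write M_i for g''(x_i). With h_i = 1, 1 and divided differences Δ_i = 6, -3, the continuity of g' gives the tridiagonal system
  1·M_0 + 4·M_1 + 1·M_2 = 6(Δ_1 - Δ_0) = -54
Natural end conditions: M_0 = M_2 = 0.
Hence M_0 = 0, M_1 = -27/2, M_2 = 0.
On [1, 2], g(x) = 5 + 3/2·(x - 1) - 27/4·(x - 1)² + 9/4·(x - 1)³.
With (x - 1) = 3/4: g(7/4) = 839/256.

3.2773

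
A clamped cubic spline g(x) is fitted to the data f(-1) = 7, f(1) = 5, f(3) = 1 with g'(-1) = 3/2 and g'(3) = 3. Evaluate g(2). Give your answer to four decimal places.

Put σ_i = g'' at the i-th knot. Here h = (2, 2) and Δ = (-1, -2), so the interior equations h_(i-1)·σ_(i-1) + 2(h_(i-1)+h_i)·σ_i + h_i·σ_(i+1) = 6(Δ_i − Δ_(i-1)) read
  2·σ_0 + 8·σ_1 + 2·σ_2 = 6(Δ_1 - Δ_0) = -6
Clamped end conditions give two more equations: 2h_0·σ_0 + h_0·σ_1 = 6(Δ_0 - g'(-1)) = -15 and h_1·σ_1 + 2h_1·σ_2 = 6(g'(3) - Δ_1) = 30.
Solving the tridiagonal system: σ_0 = -21/8, σ_1 = -9/4, σ_2 = 69/8.
On [1, 3], g(x) = 5 - 27/8·(x - 1) - 9/8·(x - 1)² + 29/32·(x - 1)³.
With (x - 1) = 1: g(2) = 45/32.

1.4063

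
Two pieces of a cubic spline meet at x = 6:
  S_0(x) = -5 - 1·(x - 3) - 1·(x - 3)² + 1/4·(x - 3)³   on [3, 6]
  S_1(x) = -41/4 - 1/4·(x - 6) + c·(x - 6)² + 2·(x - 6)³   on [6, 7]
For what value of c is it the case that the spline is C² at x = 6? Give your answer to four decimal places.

S_0''(x) = -2 + 3/2·(x - 3), so S_0''(6) = 5/2. On the right, S_1''(6) = 2c, so c = 5/4.

1.2500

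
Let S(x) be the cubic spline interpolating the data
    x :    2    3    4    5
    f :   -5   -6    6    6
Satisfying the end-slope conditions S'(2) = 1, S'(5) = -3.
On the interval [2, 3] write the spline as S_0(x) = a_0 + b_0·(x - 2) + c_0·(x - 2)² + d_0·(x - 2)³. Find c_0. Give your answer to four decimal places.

-10.9333

Let M_i = S''(x_i). Step sizes h_i = 1, 1, 1; slopes of the chords Δ_i = (y_(i+1) - y_i)/h_i = -1, 12, 0.
  1·M_0 + 4·M_1 + 1·M_2 = 6(Δ_1 - Δ_0) = 78
  1·M_1 + 4·M_2 + 1·M_3 = 6(Δ_2 - Δ_1) = -72
Clamped end conditions give two more equations: 2h_0·M_0 + h_0·M_1 = 6(Δ_0 - S'(2)) = -12 and h_2·M_2 + 2h_2·M_3 = 6(S'(5) - Δ_2) = -18.
Hence M_0 = -328/15, M_1 = 476/15, M_2 = -406/15, M_3 = 68/15.
On [2, 3], with S_0(x) = a_0 + b_0·(x - 2) + c_0·(x - 2)² + d_0·(x - 2)³: c_0 = M_0/2 = -164/15, d_0 = (M_1 - M_0)/(6h_0) = 134/15, b_0 = Δ_0 - h_0(2M_0 + M_1)/6 = 1.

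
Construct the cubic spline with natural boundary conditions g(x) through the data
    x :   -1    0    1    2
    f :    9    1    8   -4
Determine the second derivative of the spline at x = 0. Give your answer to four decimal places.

31.6000

Let m_i = g''(x_i). Step sizes h_i = 1, 1, 1; slopes of the chords Δ_i = (y_(i+1) - y_i)/h_i = -8, 7, -12.
  1·m_0 + 4·m_1 + 1·m_2 = 6(Δ_1 - Δ_0) = 90
  1·m_1 + 4·m_2 + 1·m_3 = 6(Δ_2 - Δ_1) = -114
Natural end conditions: m_0 = m_3 = 0.
Forward elimination and back-substitution give m_0 = 0, m_1 = 158/5, m_2 = -182/5, m_3 = 0.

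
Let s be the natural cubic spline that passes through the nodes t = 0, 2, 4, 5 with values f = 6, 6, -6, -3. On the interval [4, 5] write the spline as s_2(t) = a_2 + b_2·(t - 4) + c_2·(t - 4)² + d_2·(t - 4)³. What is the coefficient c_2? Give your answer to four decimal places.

With m_i denoting the second derivative at x_i, h_i = 2, 2, 1, and Δ_i = (y_(i+1) − y_i)/h_i = 0, -6, 3:
  2·m_0 + 8·m_1 + 2·m_2 = 6(Δ_1 - Δ_0) = -36
  2·m_1 + 6·m_2 + 1·m_3 = 6(Δ_2 - Δ_1) = 54
Natural end conditions: m_0 = m_3 = 0.
Forward elimination and back-substitution give m_0 = 0, m_1 = -81/11, m_2 = 126/11, m_3 = 0.
On [4, 5], with s_2(t) = a_2 + b_2·(t - 4) + c_2·(t - 4)² + d_2·(t - 4)³: c_2 = m_2/2 = 63/11, d_2 = (m_3 - m_2)/(6h_2) = -21/11, b_2 = Δ_2 - h_2(2m_2 + m_3)/6 = -9/11.

5.7273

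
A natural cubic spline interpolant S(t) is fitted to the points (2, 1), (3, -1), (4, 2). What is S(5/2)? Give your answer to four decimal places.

-0.4688

With σ_i denoting the second derivative at x_i, h_i = 1, 1, and Δ_i = (y_(i+1) − y_i)/h_i = -2, 3:
  1·σ_0 + 4·σ_1 + 1·σ_2 = 6(Δ_1 - Δ_0) = 30
Natural end conditions: σ_0 = σ_2 = 0.
Solving the tridiagonal system: σ_0 = 0, σ_1 = 15/2, σ_2 = 0.
On [2, 3], S(t) = 1 - 13/4·(t - 2) + 0·(t - 2)² + 5/4·(t - 2)³.
With (t - 2) = 1/2: S(5/2) = -15/32.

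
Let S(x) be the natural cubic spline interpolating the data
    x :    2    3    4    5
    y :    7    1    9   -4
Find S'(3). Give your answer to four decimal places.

4.2667

Put M_i = S'' at the i-th knot. Here h = (1, 1, 1) and Δ = (-6, 8, -13), so the interior equations h_(i-1)·M_(i-1) + 2(h_(i-1)+h_i)·M_i + h_i·M_(i+1) = 6(Δ_i − Δ_(i-1)) read
  1·M_0 + 4·M_1 + 1·M_2 = 6(Δ_1 - Δ_0) = 84
  1·M_1 + 4·M_2 + 1·M_3 = 6(Δ_2 - Δ_1) = -126
Natural end conditions: M_0 = M_3 = 0.
Solving: M_0 = 0, M_1 = 154/5, M_2 = -196/5, M_3 = 0.
On [3, 4], S'(x) = b_1 + 2c_1·(x - 3) + 3d_1·(x - 3)² with b_1 = Δ_1 - h_1(2M_1 + M_2)/6 = 64/15, c_1 = M_1/2 = 77/5, d_1 = (M_2 - M_1)/(6h_1) = -35/3. So S'(3) = 64/15.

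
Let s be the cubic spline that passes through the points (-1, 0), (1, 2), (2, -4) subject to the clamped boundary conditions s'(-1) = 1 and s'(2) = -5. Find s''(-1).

5

Write M_i for s''(x_i). With h_i = 2, 1 and divided differences Δ_i = 1, -6, the continuity of s' gives the tridiagonal system
  2·M_0 + 6·M_1 + 1·M_2 = 6(Δ_1 - Δ_0) = -42
Clamped end conditions give two more equations: 2h_0·M_0 + h_0·M_1 = 6(Δ_0 - s'(-1)) = 0 and h_1·M_1 + 2h_1·M_2 = 6(s'(2) - Δ_1) = 6.
Solving: M_0 = 5, M_1 = -10, M_2 = 8.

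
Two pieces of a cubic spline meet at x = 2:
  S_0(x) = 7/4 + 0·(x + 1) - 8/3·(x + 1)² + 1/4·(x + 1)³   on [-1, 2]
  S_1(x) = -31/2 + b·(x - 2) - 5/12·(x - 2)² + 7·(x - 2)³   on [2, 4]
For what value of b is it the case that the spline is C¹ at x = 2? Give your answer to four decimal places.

S_0'(x) = 0 - 16/3·(x + 1) + 3/4·(x + 1)², so S_0'(2) = -37/4. On the right, S_1'(2) = b, so b = -37/4.

-9.2500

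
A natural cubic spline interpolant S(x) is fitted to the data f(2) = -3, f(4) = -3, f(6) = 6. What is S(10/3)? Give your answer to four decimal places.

Let σ_i = S''(x_i). Step sizes h_i = 2, 2; slopes of the chords Δ_i = (y_(i+1) - y_i)/h_i = 0, 9/2.
  2·σ_0 + 8·σ_1 + 2·σ_2 = 6(Δ_1 - Δ_0) = 27
Natural end conditions: σ_0 = σ_2 = 0.
Solving: σ_0 = 0, σ_1 = 27/8, σ_2 = 0.
On [2, 4], S(x) = -3 - 9/8·(x - 2) + 0·(x - 2)² + 9/32·(x - 2)³.
With (x - 2) = 4/3: S(10/3) = -23/6.

-3.8333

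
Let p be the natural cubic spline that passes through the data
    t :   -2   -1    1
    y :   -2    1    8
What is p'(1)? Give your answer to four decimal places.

3.6667

Write σ_i for p''(x_i). With h_i = 1, 2 and divided differences Δ_i = 3, 7/2, the continuity of p' gives the tridiagonal system
  1·σ_0 + 6·σ_1 + 2·σ_2 = 6(Δ_1 - Δ_0) = 3
Natural end conditions: σ_0 = σ_2 = 0.
Solving the tridiagonal system: σ_0 = 0, σ_1 = 1/2, σ_2 = 0.
On [-1, 1], p'(t) = b_1 + 2c_1·(t + 1) + 3d_1·(t + 1)² with b_1 = Δ_1 - h_1(2σ_1 + σ_2)/6 = 19/6, c_1 = σ_1/2 = 1/4, d_1 = (σ_2 - σ_1)/(6h_1) = -1/24. So p'(1) = 11/3.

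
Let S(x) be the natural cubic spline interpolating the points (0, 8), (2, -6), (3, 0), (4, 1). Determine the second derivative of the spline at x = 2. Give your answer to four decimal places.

14.8696

With σ_i denoting the second derivative at x_i, h_i = 2, 1, 1, and Δ_i = (y_(i+1) − y_i)/h_i = -7, 6, 1:
  2·σ_0 + 6·σ_1 + 1·σ_2 = 6(Δ_1 - Δ_0) = 78
  1·σ_1 + 4·σ_2 + 1·σ_3 = 6(Δ_2 - Δ_1) = -30
Natural end conditions: σ_0 = σ_3 = 0.
Solving: σ_0 = 0, σ_1 = 342/23, σ_2 = -258/23, σ_3 = 0.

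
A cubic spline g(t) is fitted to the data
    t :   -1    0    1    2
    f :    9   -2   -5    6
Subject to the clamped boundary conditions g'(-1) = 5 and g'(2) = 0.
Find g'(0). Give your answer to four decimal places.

Put σ_i = g'' at the i-th knot. Here h = (1, 1, 1) and Δ = (-11, -3, 11), so the interior equations h_(i-1)·σ_(i-1) + 2(h_(i-1)+h_i)·σ_i + h_i·σ_(i+1) = 6(Δ_i − Δ_(i-1)) read
  1·σ_0 + 4·σ_1 + 1·σ_2 = 6(Δ_1 - Δ_0) = 48
  1·σ_1 + 4·σ_2 + 1·σ_3 = 6(Δ_2 - Δ_1) = 84
Clamped end conditions give two more equations: 2h_0·σ_0 + h_0·σ_1 = 6(Δ_0 - g'(-1)) = -96 and h_2·σ_2 + 2h_2·σ_3 = 6(g'(2) - Δ_2) = -66.
Forward elimination and back-substitution give σ_0 = -866/15, σ_1 = 292/15, σ_2 = 418/15, σ_3 = -704/15.
On [0, 1], g'(t) = b_1 + 2c_1·t + 3d_1·t² with b_1 = Δ_1 - h_1(2σ_1 + σ_2)/6 = -212/15, c_1 = σ_1/2 = 146/15, d_1 = (σ_2 - σ_1)/(6h_1) = 7/5. So g'(0) = -212/15.

-14.1333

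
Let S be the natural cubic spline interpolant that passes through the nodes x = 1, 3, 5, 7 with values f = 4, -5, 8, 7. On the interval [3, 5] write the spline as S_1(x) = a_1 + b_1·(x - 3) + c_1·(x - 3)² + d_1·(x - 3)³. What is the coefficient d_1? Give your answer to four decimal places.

Write m_i for S''(x_i). With h_i = 2, 2, 2 and divided differences Δ_i = -9/2, 13/2, -1/2, the continuity of S' gives the tridiagonal system
  2·m_0 + 8·m_1 + 2·m_2 = 6(Δ_1 - Δ_0) = 66
  2·m_1 + 8·m_2 + 2·m_3 = 6(Δ_2 - Δ_1) = -42
Natural end conditions: m_0 = m_3 = 0.
Hence m_0 = 0, m_1 = 51/5, m_2 = -39/5, m_3 = 0.
On [3, 5], with S_1(x) = a_1 + b_1·(x - 3) + c_1·(x - 3)² + d_1·(x - 3)³: c_1 = m_1/2 = 51/10, d_1 = (m_2 - m_1)/(6h_1) = -3/2, b_1 = Δ_1 - h_1(2m_1 + m_2)/6 = 23/10.

-1.5000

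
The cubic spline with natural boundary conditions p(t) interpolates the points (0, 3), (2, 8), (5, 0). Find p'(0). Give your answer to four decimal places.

Let M_i = p''(x_i). Step sizes h_i = 2, 3; slopes of the chords Δ_i = (y_(i+1) - y_i)/h_i = 5/2, -8/3.
  2·M_0 + 10·M_1 + 3·M_2 = 6(Δ_1 - Δ_0) = -31
Natural end conditions: M_0 = M_2 = 0.
Solving the tridiagonal system: M_0 = 0, M_1 = -31/10, M_2 = 0.
On [0, 2], p'(t) = b_0 + 2c_0·t + 3d_0·t² with b_0 = Δ_0 - h_0(2M_0 + M_1)/6 = 53/15, c_0 = M_0/2 = 0, d_0 = (M_1 - M_0)/(6h_0) = -31/120. So p'(0) = 53/15.

3.5333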